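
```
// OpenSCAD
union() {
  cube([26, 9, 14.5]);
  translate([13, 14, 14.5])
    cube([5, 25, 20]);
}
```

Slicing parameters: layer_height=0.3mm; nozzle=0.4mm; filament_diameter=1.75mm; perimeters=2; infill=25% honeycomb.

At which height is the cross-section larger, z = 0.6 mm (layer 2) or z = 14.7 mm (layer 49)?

Layer 2 (z = 0.6): the 26×9 cube contributes its full rectangle (area 234.00 mm²); the cube at (13, 14) is not intersected at this z (z outside [14.5, 34.5]); Merging all regions: only the 26×9 cube is present, so the union is just that shape — area = 234.00 mm². So its area = 234.00 mm². Layer 49 (z = 14.7): the cube is not intersected at this z (z outside [0, 14.5]); the 5×25 cube at (13, 14) contributes its full rectangle (area 125.00 mm²); Merging all regions: only the 5×25 cube at (13, 14) is present, so the union is just that shape — area = 125.00 mm². So its area = 125.00 mm². Layer 2 is larger (234.00 vs 125.00 mm²).

layer 2 (z = 0.6 mm)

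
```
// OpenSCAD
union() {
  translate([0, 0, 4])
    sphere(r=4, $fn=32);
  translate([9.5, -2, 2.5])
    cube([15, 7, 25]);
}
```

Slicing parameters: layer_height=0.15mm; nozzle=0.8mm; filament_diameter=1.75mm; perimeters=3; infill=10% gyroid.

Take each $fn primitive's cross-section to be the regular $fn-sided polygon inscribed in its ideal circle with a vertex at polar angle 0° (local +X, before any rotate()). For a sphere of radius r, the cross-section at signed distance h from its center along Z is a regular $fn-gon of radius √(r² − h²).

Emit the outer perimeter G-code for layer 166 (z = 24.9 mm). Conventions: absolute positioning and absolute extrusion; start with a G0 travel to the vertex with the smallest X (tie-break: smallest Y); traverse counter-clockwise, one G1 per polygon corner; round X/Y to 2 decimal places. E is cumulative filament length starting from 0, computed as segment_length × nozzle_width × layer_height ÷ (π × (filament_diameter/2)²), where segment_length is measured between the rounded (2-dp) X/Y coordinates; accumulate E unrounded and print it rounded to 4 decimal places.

At z = 24.9 mm: the sphere is not intersected at this z (|z−center|=20.900 > r=4); the 15×7 cube at (9.5, -2) contributes its full rectangle; Combining (union): only the 15×7 cube at (9.5, -2) is present, so the union is just that shape — 1 connected region. The outline is a single polygon with 4 vertices. Extrusion per mm of travel: 0.8 × 0.15 / (π × 0.875²) = 0.049890. Accumulating E over each segment gives final E = 2.1952.

G0 X9.50 Y-2.00 Z24.90
G1 X24.50 Y-2.00 E0.7484
G1 X24.50 Y5.00 E1.0976
G1 X9.50 Y5.00 E1.8459
G1 X9.50 Y-2.00 E2.1952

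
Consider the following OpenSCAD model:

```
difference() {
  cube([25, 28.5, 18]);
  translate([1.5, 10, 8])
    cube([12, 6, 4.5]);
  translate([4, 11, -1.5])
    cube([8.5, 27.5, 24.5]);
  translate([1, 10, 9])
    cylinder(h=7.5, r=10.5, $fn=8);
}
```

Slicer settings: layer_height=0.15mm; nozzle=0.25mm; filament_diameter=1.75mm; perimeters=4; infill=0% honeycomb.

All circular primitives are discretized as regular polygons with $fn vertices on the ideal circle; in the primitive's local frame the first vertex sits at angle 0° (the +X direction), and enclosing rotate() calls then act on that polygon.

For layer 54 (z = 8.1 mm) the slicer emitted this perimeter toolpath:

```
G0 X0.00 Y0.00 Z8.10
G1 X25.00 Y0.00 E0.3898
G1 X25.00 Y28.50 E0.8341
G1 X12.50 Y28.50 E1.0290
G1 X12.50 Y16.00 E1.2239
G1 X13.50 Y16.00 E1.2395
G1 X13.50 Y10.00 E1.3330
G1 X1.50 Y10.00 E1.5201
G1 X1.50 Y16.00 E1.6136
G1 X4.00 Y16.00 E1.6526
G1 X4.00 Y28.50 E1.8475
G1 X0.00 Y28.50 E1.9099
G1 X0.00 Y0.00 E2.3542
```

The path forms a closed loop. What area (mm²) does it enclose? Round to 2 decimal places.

Apply the shoelace formula to the sequence of (X, Y) vertices; enclosed area = 534.25 mm².

534.25 mm²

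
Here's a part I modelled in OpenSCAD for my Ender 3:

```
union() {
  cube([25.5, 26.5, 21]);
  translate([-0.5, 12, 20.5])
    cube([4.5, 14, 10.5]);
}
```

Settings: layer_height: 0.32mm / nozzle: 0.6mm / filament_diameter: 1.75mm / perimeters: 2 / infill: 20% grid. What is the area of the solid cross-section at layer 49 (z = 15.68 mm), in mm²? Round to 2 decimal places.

675.75 mm²

At z = 15.68 mm: the cube is present — its section is the full 25.5×26.5 rectangle (area 675.75 mm²); the cube at (-0.5, 12) does not reach this height (z outside [20.5, 31]); Taking the union: only the 25.5×26.5 cube is present, so the union is just that shape — area = 675.75 mm². Overall, the cross-section is a single solid region. Net area = 675.75 mm².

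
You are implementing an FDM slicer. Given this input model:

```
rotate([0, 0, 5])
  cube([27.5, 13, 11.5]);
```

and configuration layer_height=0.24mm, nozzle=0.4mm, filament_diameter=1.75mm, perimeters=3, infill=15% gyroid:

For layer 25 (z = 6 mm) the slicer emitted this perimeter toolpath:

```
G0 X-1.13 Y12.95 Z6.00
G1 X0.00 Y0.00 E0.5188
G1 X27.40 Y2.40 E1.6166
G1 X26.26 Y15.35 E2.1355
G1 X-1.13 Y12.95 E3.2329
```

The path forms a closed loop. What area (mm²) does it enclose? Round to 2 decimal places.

Apply the shoelace formula to the sequence of (X, Y) vertices; enclosed area = 357.49 mm².

357.49 mm²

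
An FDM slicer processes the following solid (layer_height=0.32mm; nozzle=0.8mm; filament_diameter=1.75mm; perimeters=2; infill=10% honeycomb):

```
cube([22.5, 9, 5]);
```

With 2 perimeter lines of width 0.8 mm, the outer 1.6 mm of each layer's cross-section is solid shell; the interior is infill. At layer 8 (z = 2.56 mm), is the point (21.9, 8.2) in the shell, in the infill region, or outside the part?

At z = 2.56 mm: the 22.5×9 cube contributes its full rectangle. Overall, the cross-section is a single solid region. The nearest boundary edge runs (22.50, 0.00)→(22.50, 9.00); distance from the point to it = 0.60 mm. The point is inside the cross-section, 0.60 mm from the nearest boundary — within the 1.6 mm shell band (2 × 0.8).

shell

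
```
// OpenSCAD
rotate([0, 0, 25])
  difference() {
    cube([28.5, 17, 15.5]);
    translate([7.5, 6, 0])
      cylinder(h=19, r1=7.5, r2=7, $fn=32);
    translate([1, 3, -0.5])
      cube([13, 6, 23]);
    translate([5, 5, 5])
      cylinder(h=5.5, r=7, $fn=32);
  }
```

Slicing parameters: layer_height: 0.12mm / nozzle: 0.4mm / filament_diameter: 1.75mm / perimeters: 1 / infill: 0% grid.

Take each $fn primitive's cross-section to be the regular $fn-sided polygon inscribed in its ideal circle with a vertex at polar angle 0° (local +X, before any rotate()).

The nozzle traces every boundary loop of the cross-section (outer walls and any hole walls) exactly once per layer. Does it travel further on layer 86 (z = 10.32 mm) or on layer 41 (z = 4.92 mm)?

layer 41 (z = 4.92 mm)

Layer 86 (z = 10.32): the 28.5×17 cube contributes its full rectangle (perimeter 91.00 mm); the cone at (7.5, 6) (r1=7.5→r2=7) has section circumradius 7.228 here — a regular 32-gon (perimeter = 2·32·7.228·sin(180°/32) = 45.34 mm); the 13×6 cube at (1, 3) contributes its full rectangle (perimeter 38.00 mm); the r=7 cylinder at (5, 5) contributes a regular 32-gon of circumradius 7 (perimeter = 2·32·7.000·sin(180°/32) = 43.91 mm); Taking the first minus the rest: starting from the 28.5×17 cube, the cone at (7.5, 6) partially overlaps it — only the 156.57 mm² overlap (of its 163.10 mm²) is removed, clipping the outline; the 13×6 cube at (1, 3) misses the remaining region (no effect); the r=7 cylinder at (5, 5) partially overlaps it — only the 11.74 mm² overlap (of its 152.95 mm²) is removed, clipping the outline — boundary = 96.75 mm; (rotated 25° about Z; rotation is an isometry so areas/perimeters/island counts are preserved). So its perimeter = 96.75 mm. Layer 41 (z = 4.92): the cube (footprint 28.5×17) is included at this height (perimeter 91.00 mm); the cone at (7.5, 6) (r1=7.5→r2=7) has section circumradius 7.371 here — a regular 32-gon (perimeter = 2·32·7.371·sin(180°/32) = 46.24 mm); the 13×6 cube at (1, 3) contributes its full rectangle (perimeter 38.00 mm); the cylinder at (5, 5) is not intersected at this z (z outside [5, 10.5]); Subtracting the remaining from the first: starting from the 28.5×17 cube, the cone at (7.5, 6) partially overlaps it — only the 161.80 mm² overlap (of its 169.57 mm²) is removed, clipping the outline; the 13×6 cube at (1, 3) misses the remaining region (no effect) — boundary = 119.66 mm; (rotated 25° about Z; rotation is an isometry so areas/perimeters/island counts are preserved). So its perimeter = 119.66 mm. Layer 41 is larger (119.66 vs 96.75 mm).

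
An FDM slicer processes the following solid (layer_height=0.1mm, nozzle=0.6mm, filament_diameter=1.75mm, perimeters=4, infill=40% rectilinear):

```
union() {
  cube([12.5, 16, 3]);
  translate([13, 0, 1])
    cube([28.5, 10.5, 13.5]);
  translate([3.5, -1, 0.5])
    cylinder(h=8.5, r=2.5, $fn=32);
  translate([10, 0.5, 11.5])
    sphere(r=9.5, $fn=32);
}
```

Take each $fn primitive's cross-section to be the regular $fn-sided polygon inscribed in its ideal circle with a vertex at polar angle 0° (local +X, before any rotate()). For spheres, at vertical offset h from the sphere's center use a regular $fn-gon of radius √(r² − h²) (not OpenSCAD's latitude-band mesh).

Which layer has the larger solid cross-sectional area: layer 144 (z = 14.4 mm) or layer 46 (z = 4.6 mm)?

layer 144 (z = 14.4 mm)

Layer 144 (z = 14.4): the cube is absent (z outside [0, 3]); the 28.5×10.5 cube at (13, 0) contributes its full rectangle (area 299.25 mm²); the cylinder at (3.5, -1) is not intersected at this z (z outside [0.5, 9]); the sphere at (10, 0.5): section is a regular 32-gon, circumradius = √(r²−h²) = √(9.5²−2.9²) = 9.047 (area = (32/2)·9.047²·sin(360°/32) = 255.46 mm²); Merging all regions: the regions partially overlap — summed areas 554.71 mm² minus the doubly-counted overlap 40.34 mm² gives 514.37 mm² — area = 514.37 mm². So its area = 514.37 mm². Layer 46 (z = 4.6): the cube is absent (z outside [0, 3]); the 28.5×10.5 cube at (13, 0) contributes its full rectangle (area 299.25 mm²); the r=2.5 cylinder at (3.5, -1) gives a regular 32-gon of circumradius 2.5 (constant along its height) (area = (32/2)·2.500²·sin(360°/32) = 19.51 mm²); the sphere at (10, 0.5): section is a regular 32-gon, circumradius = √(r²−h²) = √(9.5²−6.9²) = 6.530 (area = (32/2)·6.530²·sin(360°/32) = 133.10 mm²); Combining (union): the regions partially overlap — summed areas 451.86 mm² minus the doubly-counted overlap 24.39 mm² gives 427.47 mm² — area = 427.47 mm². So its area = 427.47 mm². Layer 144 is larger (514.37 vs 427.47 mm²).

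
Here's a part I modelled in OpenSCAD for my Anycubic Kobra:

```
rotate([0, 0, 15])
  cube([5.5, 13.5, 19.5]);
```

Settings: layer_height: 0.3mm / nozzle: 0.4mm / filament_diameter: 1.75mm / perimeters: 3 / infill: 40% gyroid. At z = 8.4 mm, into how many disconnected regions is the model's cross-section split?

At z = 8.4 mm: the cube (footprint 5.5×13.5) is included at this height; (whole slice rotated 15° about Z — lengths, areas and connectivity unchanged). The result has 1 disconnected region.

1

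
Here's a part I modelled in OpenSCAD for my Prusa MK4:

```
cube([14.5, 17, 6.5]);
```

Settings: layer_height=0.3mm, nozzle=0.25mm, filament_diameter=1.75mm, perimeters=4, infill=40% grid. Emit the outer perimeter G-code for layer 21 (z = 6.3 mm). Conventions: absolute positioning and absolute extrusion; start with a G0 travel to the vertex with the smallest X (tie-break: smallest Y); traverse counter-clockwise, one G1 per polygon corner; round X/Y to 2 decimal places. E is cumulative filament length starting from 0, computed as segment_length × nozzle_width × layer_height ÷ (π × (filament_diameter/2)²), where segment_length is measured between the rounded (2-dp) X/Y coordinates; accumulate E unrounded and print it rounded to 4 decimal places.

At z = 6.3 mm: the cube (footprint 14.5×17) is included at this height. The outline is a single polygon with 4 vertices. Extrusion per mm of travel: 0.25 × 0.3 / (π × 0.875²) = 0.031181. Accumulating E over each segment gives final E = 1.9644.

G0 X0.00 Y0.00 Z6.30
G1 X14.50 Y0.00 E0.4521
G1 X14.50 Y17.00 E0.9822
G1 X0.00 Y17.00 E1.4343
G1 X0.00 Y0.00 E1.9644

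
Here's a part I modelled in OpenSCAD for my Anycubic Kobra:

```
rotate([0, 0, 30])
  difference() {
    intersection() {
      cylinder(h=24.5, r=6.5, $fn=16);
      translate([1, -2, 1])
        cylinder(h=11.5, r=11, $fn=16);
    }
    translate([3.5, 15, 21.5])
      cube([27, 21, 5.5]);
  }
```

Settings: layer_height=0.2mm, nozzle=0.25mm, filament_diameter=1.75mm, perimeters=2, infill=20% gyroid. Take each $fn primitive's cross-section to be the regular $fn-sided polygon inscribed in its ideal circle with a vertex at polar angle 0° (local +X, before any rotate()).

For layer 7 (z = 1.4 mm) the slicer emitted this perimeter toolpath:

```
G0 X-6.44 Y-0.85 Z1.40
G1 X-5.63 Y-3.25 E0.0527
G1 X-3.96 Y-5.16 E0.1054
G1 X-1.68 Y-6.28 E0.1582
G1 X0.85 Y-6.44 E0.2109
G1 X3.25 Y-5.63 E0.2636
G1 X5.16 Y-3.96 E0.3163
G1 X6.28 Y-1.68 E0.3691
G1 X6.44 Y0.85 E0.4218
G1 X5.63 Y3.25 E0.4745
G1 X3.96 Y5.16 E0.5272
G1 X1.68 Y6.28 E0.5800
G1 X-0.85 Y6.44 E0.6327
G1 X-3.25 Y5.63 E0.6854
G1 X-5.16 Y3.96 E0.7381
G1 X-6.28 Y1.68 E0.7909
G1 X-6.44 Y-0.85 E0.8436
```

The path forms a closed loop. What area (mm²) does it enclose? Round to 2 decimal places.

129.37 mm²

Apply the shoelace formula to the sequence of (X, Y) vertices; enclosed area = 129.37 mm².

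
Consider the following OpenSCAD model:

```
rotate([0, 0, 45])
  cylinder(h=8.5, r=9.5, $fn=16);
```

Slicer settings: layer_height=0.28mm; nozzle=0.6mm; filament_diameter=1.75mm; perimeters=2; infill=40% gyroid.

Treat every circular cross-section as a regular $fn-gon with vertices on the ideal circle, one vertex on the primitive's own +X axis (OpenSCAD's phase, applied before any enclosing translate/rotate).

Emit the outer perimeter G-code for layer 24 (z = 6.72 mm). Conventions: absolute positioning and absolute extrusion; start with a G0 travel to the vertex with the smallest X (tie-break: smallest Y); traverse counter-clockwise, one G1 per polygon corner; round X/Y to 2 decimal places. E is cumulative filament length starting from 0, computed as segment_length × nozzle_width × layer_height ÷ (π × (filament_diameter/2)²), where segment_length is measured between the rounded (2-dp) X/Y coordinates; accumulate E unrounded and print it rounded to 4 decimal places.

At z = 6.72 mm: the r=9.5 cylinder contributes a regular 16-gon of circumradius 9.5; (rotated 45° about Z; rotation is an isometry so areas/perimeters/island counts are preserved). The outline is a single polygon with 16 vertices. Extrusion per mm of travel: 0.6 × 0.28 / (π × 0.875²) = 0.069846. Accumulating E over each segment gives final E = 4.1438.

G0 X-9.50 Y0.00 Z6.72
G1 X-8.78 Y-3.64 E0.2592
G1 X-6.72 Y-6.72 E0.5180
G1 X-3.64 Y-8.78 E0.7768
G1 X0.00 Y-9.50 E1.0359
G1 X3.64 Y-8.78 E1.2951
G1 X6.72 Y-6.72 E1.5539
G1 X8.78 Y-3.64 E1.8127
G1 X9.50 Y0.00 E2.0719
G1 X8.78 Y3.64 E2.3311
G1 X6.72 Y6.72 E2.5899
G1 X3.64 Y8.78 E2.8487
G1 X0.00 Y9.50 E3.1078
G1 X-3.64 Y8.78 E3.3670
G1 X-6.72 Y6.72 E3.6258
G1 X-8.78 Y3.64 E3.8846
G1 X-9.50 Y0.00 E4.1438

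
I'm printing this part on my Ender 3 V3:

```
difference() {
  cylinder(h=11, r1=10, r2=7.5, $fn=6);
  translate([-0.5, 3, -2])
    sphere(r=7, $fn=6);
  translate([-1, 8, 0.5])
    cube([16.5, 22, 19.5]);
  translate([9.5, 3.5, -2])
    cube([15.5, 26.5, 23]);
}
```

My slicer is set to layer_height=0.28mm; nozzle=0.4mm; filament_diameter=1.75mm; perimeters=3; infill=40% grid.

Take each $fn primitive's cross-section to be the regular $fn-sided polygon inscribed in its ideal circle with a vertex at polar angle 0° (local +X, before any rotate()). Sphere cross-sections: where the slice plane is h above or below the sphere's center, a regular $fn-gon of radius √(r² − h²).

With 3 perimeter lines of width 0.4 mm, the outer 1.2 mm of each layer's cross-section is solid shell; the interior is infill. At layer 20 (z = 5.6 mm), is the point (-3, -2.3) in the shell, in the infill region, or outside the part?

At z = 5.6 mm: the cone contributes a regular 6-gon of circumradius 8.727 (interpolated between r1=10 and r2=7.5 at t=0.509); the sphere at (-0.5, 3) is absent (|z−center|=7.600 > r=7); the 16.5×22 cube at (-1, 8) contributes its full rectangle; the cube at (9.5, 3.5) (footprint 15.5×26.5) is included at this height; After the difference (first − rest): starting from the cone, the 16.5×22 cube at (-1, 8) misses the remaining region (no effect); the 15.5×26.5 cube at (9.5, 3.5) misses the remaining region (no effect) — 1 connected region. Overall, the cross-section is a single solid region. The nearest boundary edge runs (-4.36, -7.56)→(-8.73, 0.00); distance from the point to it = 3.81 mm. The point is inside the cross-section and 3.81 mm from the nearest boundary — more than the 1.2 mm shell width (3 × 0.4), so it's in the infill interior.

infill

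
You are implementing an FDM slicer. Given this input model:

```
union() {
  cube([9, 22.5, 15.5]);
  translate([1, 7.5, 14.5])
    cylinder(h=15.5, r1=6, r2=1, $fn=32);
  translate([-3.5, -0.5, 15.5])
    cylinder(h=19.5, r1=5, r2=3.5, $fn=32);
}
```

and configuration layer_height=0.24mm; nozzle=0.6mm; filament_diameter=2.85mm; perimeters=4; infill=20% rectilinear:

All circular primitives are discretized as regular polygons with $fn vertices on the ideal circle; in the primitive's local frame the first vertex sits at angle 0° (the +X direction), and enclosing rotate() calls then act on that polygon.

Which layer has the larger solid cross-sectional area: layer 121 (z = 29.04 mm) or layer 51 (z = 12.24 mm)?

Layer 121 (z = 29.04): the cube is absent (z outside [0, 15.5]); the cone at (1, 7.5) (r1=6→r2=1) has section circumradius 1.310 here — a regular 32-gon (area = (32/2)·1.310²·sin(360°/32) = 5.35 mm²); the cone at (-3.5, -0.5) contributes a regular 32-gon of circumradius 3.958 (interpolated between r1=5 and r2=3.5 at t=0.694) (area = (32/2)·3.958²·sin(360°/32) = 48.91 mm²); Merging all regions: the 2 present regions are separate (no shared area or edge), so areas and boundary lengths simply add and each stays a separate island — area = 54.27 mm². So its area = 54.27 mm². Layer 51 (z = 12.24): the cube (footprint 9×22.5) is included at this height (area 202.50 mm²); the cone at (1, 7.5) is not intersected at this z (z outside [14.5, 30]); the cone at (-3.5, -0.5) is absent (z outside [15.5, 35]); Combining (union): only the 9×22.5 cube is present, so the union is just that shape — area = 202.50 mm². So its area = 202.50 mm². Layer 51 is larger (202.50 vs 54.27 mm²).

layer 51 (z = 12.24 mm)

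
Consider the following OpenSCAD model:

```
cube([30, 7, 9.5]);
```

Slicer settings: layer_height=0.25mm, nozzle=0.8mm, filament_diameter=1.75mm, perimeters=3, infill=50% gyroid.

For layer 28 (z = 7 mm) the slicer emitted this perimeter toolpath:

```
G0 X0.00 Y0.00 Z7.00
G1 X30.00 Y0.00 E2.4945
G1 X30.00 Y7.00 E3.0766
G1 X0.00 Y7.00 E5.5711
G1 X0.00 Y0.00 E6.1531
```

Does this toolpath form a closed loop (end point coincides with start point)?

yes

Start point (G0): (0.00, 0.00). End point (last G1): the path returns to the start — closed.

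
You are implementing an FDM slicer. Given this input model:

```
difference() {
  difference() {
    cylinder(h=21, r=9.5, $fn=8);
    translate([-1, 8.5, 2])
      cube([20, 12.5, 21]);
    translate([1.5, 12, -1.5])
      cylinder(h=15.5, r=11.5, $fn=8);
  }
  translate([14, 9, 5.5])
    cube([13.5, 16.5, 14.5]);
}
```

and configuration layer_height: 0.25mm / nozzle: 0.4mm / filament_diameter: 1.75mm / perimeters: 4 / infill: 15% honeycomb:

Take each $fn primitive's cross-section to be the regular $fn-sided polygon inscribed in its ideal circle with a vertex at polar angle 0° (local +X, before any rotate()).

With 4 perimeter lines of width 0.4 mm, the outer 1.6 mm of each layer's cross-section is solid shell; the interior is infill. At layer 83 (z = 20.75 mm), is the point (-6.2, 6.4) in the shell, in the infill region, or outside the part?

shell

At z = 20.75 mm: the r=9.5 cylinder contributes a regular 8-gon of circumradius 9.5; the cube at (-1, 8.5) (footprint 20×12.5) is included at this height; the cylinder at (1.5, 12) does not reach this height (z outside [-1.5, 14]); After the difference (first − rest): starting from the r=9.5 cylinder, the 20×12.5 cube at (-1, 8.5) partially overlaps it — only the 2.00 mm² overlap (of its 250.00 mm²) is removed, clipping the outline — 1 connected region; the cube at (14, 9) does not reach this height (z outside [5.5, 20]); After the difference (first − rest): none of the subtracted shapes is present at this height, so that combined region is unchanged — 1 connected region. Overall, the cross-section is a single solid region. The nearest boundary edge runs (-6.72, 6.72)→(-1.00, 9.09); distance from the point to it = 0.49 mm. The point is inside the cross-section, 0.49 mm from the nearest boundary — within the 1.6 mm shell band (4 × 0.4).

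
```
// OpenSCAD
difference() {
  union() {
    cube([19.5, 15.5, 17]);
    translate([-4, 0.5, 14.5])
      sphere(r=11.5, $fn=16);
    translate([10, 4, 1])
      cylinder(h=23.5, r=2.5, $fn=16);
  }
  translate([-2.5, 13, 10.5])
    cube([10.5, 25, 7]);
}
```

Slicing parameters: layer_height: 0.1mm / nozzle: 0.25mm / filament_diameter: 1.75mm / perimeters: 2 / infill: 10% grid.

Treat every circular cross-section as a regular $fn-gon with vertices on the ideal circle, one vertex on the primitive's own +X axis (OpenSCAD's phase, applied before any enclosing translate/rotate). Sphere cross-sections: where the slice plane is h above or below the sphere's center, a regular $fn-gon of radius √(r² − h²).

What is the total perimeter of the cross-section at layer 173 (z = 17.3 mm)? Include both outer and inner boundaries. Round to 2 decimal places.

At z = 17.3 mm: the cube does not reach this height (z outside [0, 17]); the sphere at (-4, 0.5): section is a regular 16-gon, circumradius = √(r²−h²) = √(11.5²−2.8²) = 11.154 (perimeter = 2·16·11.154·sin(180°/16) = 69.63 mm); the r=2.5 cylinder at (10, 4) gives a regular 16-gon of circumradius 2.5 (constant along its height) (perimeter = 2·16·2.500·sin(180°/16) = 15.61 mm); Merging all regions: the 2 present regions are separate (no shared area or edge), so areas and boundary lengths simply add and each stays a separate island — boundary = 85.24 mm; the 10.5×25 cube at (-2.5, 13) contributes its full rectangle (perimeter 71.00 mm); Subtracting the remaining from the first: starting from that combined region, the 10.5×25 cube at (-2.5, 13) misses the remaining region (no effect) — boundary = 85.24 mm. Overall, the cross-section has 2 separate islands. Total boundary length (outer) = 85.24 mm.

85.24 mm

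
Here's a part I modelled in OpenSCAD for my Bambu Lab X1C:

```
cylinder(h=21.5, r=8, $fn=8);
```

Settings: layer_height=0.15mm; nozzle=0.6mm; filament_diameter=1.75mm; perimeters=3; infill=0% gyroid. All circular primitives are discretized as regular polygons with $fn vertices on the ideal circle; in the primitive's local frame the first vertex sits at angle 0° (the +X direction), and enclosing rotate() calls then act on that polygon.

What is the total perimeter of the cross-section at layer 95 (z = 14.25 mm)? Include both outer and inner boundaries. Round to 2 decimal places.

48.98 mm

At z = 14.25 mm: the r=8 cylinder gives a regular 8-gon of circumradius 8 (constant along its height) (perimeter = 2·8·8.000·sin(180°/8) = 48.98 mm). Overall, the cross-section is a single solid region. Total boundary length (outer) = 48.98 mm.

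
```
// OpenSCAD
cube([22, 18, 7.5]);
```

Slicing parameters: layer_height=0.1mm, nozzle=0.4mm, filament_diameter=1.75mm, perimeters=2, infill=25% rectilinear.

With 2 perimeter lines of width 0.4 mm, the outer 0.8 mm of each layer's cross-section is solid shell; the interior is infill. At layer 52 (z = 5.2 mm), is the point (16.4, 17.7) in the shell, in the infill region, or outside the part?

shell

At z = 5.2 mm: the 22×18 cube contributes its full rectangle. Overall, the cross-section is a single solid region. The nearest boundary edge runs (22.00, 18.00)→(0.00, 18.00); distance from the point to it = 0.30 mm. The point is inside the cross-section, 0.30 mm from the nearest boundary — within the 0.8 mm shell band (2 × 0.4).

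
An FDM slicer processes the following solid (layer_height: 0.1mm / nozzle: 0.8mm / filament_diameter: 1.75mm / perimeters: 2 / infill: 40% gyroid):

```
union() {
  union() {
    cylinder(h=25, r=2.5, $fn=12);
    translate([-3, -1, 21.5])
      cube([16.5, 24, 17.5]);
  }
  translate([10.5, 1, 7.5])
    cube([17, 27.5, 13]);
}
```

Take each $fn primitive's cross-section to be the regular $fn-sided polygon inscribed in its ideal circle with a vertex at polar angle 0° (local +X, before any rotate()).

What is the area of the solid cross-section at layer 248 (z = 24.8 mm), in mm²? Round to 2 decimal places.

400.64 mm²

At z = 24.8 mm: the cylinder: section is a regular 12-gon, circumradius r=2.5 (area = (12/2)·2.500²·sin(360°/12) = 18.75 mm²); the cube at (-3, -1) is present — its section is the full 16.5×24 rectangle (area 396.00 mm²); Merging all regions: the regions partially overlap — summed areas 414.75 mm² minus the doubly-counted overlap 14.11 mm² gives 400.64 mm² — area = 400.64 mm²; the cube at (10.5, 1) is not intersected at this z (z outside [7.5, 20.5]); Taking the union: only that combined region is present, so the union is just that shape — area = 400.64 mm². Overall, the cross-section is a single solid region. Net area = 400.64 mm².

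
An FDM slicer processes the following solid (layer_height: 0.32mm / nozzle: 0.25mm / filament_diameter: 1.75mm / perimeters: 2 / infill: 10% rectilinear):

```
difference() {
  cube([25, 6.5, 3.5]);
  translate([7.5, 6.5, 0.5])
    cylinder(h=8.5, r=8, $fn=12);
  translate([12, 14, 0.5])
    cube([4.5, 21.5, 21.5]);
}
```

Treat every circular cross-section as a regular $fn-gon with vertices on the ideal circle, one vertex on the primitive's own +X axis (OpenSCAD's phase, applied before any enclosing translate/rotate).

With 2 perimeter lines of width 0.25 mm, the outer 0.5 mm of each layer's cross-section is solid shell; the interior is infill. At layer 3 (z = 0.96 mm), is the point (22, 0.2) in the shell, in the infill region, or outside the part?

At z = 0.96 mm: the 25×6.5 cube contributes its full rectangle; the r=8 cylinder at (7.5, 6.5) gives a regular 12-gon of circumradius 8 (constant along its height); the cube at (12, 14) (footprint 4.5×21.5) is included at this height; Subtracting the remaining from the first: starting from the 25×6.5 cube, the r=8 cylinder at (7.5, 6.5) partially overlaps it — only the 87.64 mm² overlap (of its 192.00 mm²) is removed, clipping the outline; the 4.5×21.5 cube at (12, 14) misses the remaining region (no effect) — 2 connected regions. Overall, the cross-section has 2 separate islands. The nearest boundary edge runs (25.00, 0.00)→(11.93, 0.00); distance from the point to it = 0.20 mm. (Shell/infill is judged within the island containing the point — the largest one.) The point is inside the cross-section, 0.20 mm from the nearest boundary — within the 0.5 mm shell band (2 × 0.25).

shell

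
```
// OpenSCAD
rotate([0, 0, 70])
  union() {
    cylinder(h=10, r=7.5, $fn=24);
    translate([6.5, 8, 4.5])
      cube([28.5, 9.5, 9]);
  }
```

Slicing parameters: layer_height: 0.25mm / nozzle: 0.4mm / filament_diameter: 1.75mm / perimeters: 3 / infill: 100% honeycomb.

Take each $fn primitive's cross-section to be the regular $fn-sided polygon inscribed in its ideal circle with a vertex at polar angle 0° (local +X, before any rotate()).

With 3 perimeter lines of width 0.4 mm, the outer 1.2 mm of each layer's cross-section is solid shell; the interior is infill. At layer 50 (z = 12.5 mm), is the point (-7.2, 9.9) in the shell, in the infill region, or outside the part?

At z = 12.5 mm: the cylinder is absent (z outside [0, 10]); the 28.5×9.5 cube at (6.5, 8) contributes its full rectangle; Merging all regions: only the 28.5×9.5 cube at (6.5, 8) is present, so the union is just that shape — 1 connected region; (rotated 70° about Z; rotation is an isometry so areas/perimeters/island counts are preserved). Overall, the cross-section is a single solid region. Undo the 70° rotation: the query point maps to (6.840, 10.152) in the un-rotated model frame. The nearest boundary edge runs (6.50, 17.50)→(6.50, 8.00); distance from the point to it = 0.34 mm. The point is inside the cross-section, 0.34 mm from the nearest boundary — within the 1.2 mm shell band (3 × 0.4).

shell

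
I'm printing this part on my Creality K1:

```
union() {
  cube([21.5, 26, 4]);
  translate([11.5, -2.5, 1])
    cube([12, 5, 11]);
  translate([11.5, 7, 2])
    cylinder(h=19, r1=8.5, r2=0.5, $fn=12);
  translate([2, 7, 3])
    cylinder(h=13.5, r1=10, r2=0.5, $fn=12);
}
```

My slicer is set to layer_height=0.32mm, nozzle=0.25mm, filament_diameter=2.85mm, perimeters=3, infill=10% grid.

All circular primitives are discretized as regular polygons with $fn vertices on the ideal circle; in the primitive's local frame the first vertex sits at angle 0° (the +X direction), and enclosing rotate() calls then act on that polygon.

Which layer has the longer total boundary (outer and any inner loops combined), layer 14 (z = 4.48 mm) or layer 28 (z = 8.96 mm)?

Layer 14 (z = 4.48): the cube does not reach this height (z outside [0, 4]); the cube at (11.5, -2.5) is present — its section is the full 12×5 rectangle (perimeter 34.00 mm); the cone at (11.5, 7) (r1=8.5→r2=0.5) has section circumradius 7.456 here — a regular 12-gon (perimeter = 2·12·7.456·sin(180°/12) = 46.31 mm); the cone at (2, 7) (r1=10→r2=0.5) has section circumradius 8.959 here — a regular 12-gon (perimeter = 2·12·8.959·sin(180°/12) = 55.65 mm); Combining (union): the regions partially overlap (shared area 69.70 mm²), so the edge portions inside another operand are dropped and the merged outline is re-measured after clipping — boundary = 90.37 mm. So its perimeter = 90.37 mm. Layer 28 (z = 8.96): the cube is not intersected at this z (z outside [0, 4]); the 12×5 cube at (11.5, -2.5) contributes its full rectangle (perimeter 34.00 mm); the cone at (11.5, 7) contributes a regular 12-gon of circumradius 5.569 (interpolated between r1=8.5 and r2=0.5 at t=0.366) (perimeter = 2·12·5.569·sin(180°/12) = 34.60 mm); the cone at (2, 7): at t=0.441 of its height the radius interpolates to r₁+(r₂−r₁)t = 5.806, giving a regular 12-gon of that circumradius (perimeter = 2·12·5.806·sin(180°/12) = 36.06 mm); Merging all regions: the regions partially overlap (shared area 8.38 mm²), so the edge portions inside another operand are dropped and the merged outline is re-measured after clipping — boundary = 84.37 mm. So its perimeter = 84.37 mm. Layer 14 is larger (90.37 vs 84.37 mm).

layer 14 (z = 4.48 mm)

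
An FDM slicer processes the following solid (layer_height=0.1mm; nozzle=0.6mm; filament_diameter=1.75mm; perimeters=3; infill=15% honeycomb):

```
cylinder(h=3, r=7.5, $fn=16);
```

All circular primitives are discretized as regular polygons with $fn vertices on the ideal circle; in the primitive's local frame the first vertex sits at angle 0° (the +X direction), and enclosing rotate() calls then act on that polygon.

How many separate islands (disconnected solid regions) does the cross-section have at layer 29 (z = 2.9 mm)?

1

At z = 2.9 mm: the r=7.5 cylinder gives a regular 16-gon of circumradius 7.5 (constant along its height). Overall, the cross-section is a single solid region. Island count = 1.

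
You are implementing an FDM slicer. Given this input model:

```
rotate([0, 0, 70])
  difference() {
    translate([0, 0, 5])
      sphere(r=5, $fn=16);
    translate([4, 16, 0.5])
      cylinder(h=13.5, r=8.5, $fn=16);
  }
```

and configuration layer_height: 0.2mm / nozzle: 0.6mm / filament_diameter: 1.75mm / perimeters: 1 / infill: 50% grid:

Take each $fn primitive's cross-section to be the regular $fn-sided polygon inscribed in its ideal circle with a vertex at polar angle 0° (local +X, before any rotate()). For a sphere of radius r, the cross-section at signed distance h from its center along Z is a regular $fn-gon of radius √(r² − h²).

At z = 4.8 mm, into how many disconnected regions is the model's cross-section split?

1

At z = 4.8 mm: the sphere: section is a regular 16-gon, circumradius = √(r²−h²) = √(5²−0.2²) = 4.996; the cylinder at (4, 16): section is a regular 16-gon, circumradius r=8.5; Taking the first minus the rest: starting from the r=5 sphere, the r=8.5 cylinder at (4, 16) misses the remaining region (no effect) — 1 connected region; (rotated 70° about Z; rotation is an isometry so areas/perimeters/island counts are preserved). The result has 1 disconnected region.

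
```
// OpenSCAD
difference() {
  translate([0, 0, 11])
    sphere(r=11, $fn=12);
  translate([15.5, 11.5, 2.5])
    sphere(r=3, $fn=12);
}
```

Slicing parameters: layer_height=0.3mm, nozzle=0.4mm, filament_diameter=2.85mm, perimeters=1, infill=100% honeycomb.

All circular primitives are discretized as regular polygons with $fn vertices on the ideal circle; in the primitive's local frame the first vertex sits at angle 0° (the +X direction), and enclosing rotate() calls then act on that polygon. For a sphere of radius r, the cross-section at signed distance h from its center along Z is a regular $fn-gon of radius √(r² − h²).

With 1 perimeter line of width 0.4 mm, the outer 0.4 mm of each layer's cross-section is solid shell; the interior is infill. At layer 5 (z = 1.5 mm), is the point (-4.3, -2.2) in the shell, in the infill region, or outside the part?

At z = 1.5 mm: the r=11 sphere contributes a regular 12-gon of circumradius √(11²−9.5²) = 5.545; the sphere at (15.5, 11.5): section is a regular 12-gon, circumradius = √(r²−h²) = √(3²−1²) = 2.828; Subtracting the remaining from the first: starting from the r=11 sphere, the r=3 sphere at (15.5, 11.5) misses the remaining region (no effect) — 1 connected region. Overall, the cross-section is a single solid region. The nearest boundary edge runs (-4.80, -2.77)→(-5.55, 0.00); distance from the point to it = 0.63 mm. The point is inside the cross-section and 0.63 mm from the nearest boundary — more than the 0.4 mm shell width (1 × 0.4), so it's in the infill interior.

infill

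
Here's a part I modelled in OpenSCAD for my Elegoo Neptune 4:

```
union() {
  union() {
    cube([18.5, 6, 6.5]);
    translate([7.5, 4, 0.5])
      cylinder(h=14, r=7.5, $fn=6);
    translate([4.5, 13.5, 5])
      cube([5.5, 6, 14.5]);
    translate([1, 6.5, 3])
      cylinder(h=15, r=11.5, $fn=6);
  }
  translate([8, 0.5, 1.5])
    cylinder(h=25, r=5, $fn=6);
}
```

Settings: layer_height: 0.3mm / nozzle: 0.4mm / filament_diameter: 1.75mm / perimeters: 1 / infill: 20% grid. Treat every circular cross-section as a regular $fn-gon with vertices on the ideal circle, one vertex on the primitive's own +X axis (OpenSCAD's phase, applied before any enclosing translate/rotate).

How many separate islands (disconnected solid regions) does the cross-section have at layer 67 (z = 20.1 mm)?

At z = 20.1 mm: the cube is not intersected at this z (z outside [0, 6.5]); the cylinder at (7.5, 4) is not intersected at this z (z outside [0.5, 14.5]); the cube at (4.5, 13.5) is not intersected at this z (z outside [5, 19.5]); the cylinder at (1, 6.5) does not reach this height (z outside [3, 18]); Merging all regions: nothing is present at this height; the r=5 cylinder at (8, 0.5) contributes a regular 6-gon of circumradius 5; Merging all regions: only the r=5 cylinder at (8, 0.5) is present, so the union is just that shape — 1 connected region. Overall, the cross-section is a single solid region. Island count = 1.

1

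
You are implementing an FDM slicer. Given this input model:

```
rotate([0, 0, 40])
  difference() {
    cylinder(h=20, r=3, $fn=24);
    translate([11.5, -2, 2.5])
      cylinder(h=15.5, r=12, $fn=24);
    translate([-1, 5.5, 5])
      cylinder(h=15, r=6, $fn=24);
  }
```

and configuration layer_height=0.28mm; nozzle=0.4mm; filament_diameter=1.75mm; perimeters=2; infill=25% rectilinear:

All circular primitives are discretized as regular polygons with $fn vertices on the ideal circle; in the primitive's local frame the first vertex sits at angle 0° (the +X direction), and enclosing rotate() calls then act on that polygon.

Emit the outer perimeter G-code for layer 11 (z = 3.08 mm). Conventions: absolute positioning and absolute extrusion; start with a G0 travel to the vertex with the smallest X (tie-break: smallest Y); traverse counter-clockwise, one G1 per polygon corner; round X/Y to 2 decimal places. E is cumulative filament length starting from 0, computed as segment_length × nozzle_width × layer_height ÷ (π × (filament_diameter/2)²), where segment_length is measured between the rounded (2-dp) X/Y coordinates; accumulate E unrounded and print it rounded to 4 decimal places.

At z = 3.08 mm: the r=3 cylinder gives a regular 24-gon of circumradius 3 (constant along its height); the cylinder at (11.5, -2): section is a regular 24-gon, circumradius r=12; the cylinder at (-1, 5.5) is absent (z outside [5, 20]); Taking the first minus the rest: starting from the r=3 cylinder, the r=12 cylinder at (11.5, -2) partially overlaps it — only the 14.78 mm² overlap (of its 447.24 mm²) is removed, clipping the outline — 1 connected region; (rotated 40° about Z; rotation is an isometry so areas/perimeters/island counts are preserved). The outline is a single polygon with 16 vertices. Extrusion per mm of travel: 0.4 × 0.28 / (π × 0.875²) = 0.046564. Accumulating E over each segment gives final E = 0.7323.

G0 X-2.99 Y0.26 Z3.08
G1 X-2.95 Y-0.52 E0.0364
G1 X-2.72 Y-1.27 E0.0729
G1 X-2.30 Y-1.93 E0.1093
G1 X-1.72 Y-2.46 E0.1459
G1 X-1.03 Y-2.82 E0.1821
G1 X-0.26 Y-2.99 E0.2189
G1 X0.52 Y-2.95 E0.2552
G1 X1.27 Y-2.72 E0.2918
G1 X1.61 Y-2.50 E0.3106
G1 X0.90 Y-1.85 E0.3554
G1 X-0.78 Y0.79 E0.5012
G1 X-1.37 Y2.65 E0.5920
G1 X-1.93 Y2.30 E0.6228
G1 X-2.46 Y1.72 E0.6593
G1 X-2.82 Y1.03 E0.6956
G1 X-2.99 Y0.26 E0.7323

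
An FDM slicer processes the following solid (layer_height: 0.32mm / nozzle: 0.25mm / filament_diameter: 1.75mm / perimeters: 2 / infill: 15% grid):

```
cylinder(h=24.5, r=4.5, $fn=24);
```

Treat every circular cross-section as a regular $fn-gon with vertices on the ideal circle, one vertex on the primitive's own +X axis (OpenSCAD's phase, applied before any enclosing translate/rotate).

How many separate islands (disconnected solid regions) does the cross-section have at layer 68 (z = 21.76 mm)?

1

At z = 21.76 mm: the r=4.5 cylinder gives a regular 24-gon of circumradius 4.5 (constant along its height). Overall, the cross-section is a single solid region. Island count = 1.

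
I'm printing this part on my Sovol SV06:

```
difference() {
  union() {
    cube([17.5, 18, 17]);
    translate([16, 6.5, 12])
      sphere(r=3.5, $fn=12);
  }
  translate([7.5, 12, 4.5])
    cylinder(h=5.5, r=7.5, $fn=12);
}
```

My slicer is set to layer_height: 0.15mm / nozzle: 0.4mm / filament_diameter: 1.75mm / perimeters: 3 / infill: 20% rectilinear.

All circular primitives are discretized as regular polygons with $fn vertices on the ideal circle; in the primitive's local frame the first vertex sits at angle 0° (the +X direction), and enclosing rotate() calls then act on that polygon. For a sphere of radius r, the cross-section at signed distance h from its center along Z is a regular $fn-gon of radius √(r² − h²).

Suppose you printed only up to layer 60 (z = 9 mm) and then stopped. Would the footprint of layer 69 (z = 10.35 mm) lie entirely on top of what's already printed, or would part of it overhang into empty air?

part overhangs

Compare the two slices. At z = 9: the 17.5×18 cube contributes its full rectangle (area 315.00 mm²); the r=3.5 sphere at (16, 6.5) slices to a regular 12-gon of circumradius 1.803 (√(r²−h²) with h=3 from center) (area = (12/2)·1.803²·sin(360°/12) = 9.75 mm²); Taking the union: the regions partially overlap — summed areas 324.75 mm² minus the doubly-counted overlap 9.42 mm² gives 315.33 mm² — area = 315.33 mm²; the cylinder at (7.5, 12): section is a regular 12-gon, circumradius r=7.5 (area = (12/2)·7.500²·sin(360°/12) = 168.75 mm²); Subtracting the remaining from the first: starting from the result so far (315.33 mm²), the r=7.5 cylinder at (7.5, 12) partially overlaps it — only the 161.02 mm² overlap (of its 168.75 mm²) is removed, clipping the outline — area = 154.31 mm². At z = 10.35: the cube is present — its section is the full 17.5×18 rectangle (area 315.00 mm²); the r=3.5 sphere at (16, 6.5) slices to a regular 12-gon of circumradius 3.087 (√(r²−h²) with h=1.65 from center) (area = (12/2)·3.087²·sin(360°/12) = 28.58 mm²); Taking the union: the regions partially overlap — summed areas 343.58 mm² minus the doubly-counted overlap 22.95 mm² gives 320.63 mm² — area = 320.63 mm²; the cylinder at (7.5, 12) is absent (z outside [4.5, 10]); After the difference (first − rest): none of the subtracted shapes is present at this height, so that combined region is unchanged — area = 320.63 mm². Checking containment: at z = 10.35 the cross-section extends beyond the z = 9 cross-section by about 166.33 mm².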